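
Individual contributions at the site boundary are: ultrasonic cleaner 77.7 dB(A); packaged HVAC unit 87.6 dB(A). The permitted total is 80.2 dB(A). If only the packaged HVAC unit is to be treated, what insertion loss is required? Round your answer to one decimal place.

11.0 dB

Fixed contribution from the other source: Σ 10^(L/10) = 10^(77.7/10) = 5.888e+07 (77.70 dB(A)).
The limit corresponds to 10^(80.2/10) = 1.047e+08; subtracting the fixed part leaves 4.583e+07 for the packaged HVAC unit, i.e. 76.61 dB(A).
So the packaged HVAC unit must be reduced from 87.6 to 76.61 dB(A): IL = 10.99 dB.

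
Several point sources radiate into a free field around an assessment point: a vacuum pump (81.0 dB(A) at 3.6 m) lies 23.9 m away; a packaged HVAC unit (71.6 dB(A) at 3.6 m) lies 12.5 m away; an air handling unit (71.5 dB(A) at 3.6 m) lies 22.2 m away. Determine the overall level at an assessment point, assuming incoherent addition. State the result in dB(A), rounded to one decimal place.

66.5 dB(A)

Propagate each source to the receiver with L = L_ref − 20·log₁₀(r/r_ref), then add intensities.
vacuum pump: 81.0 − 20·log₁₀(23.9/3.6) = 81.0 − 16.44 = 64.56 dB(A).
packaged HVAC unit: 71.6 − 20·log₁₀(12.5/3.6) = 71.6 − 10.81 = 60.79 dB(A).
air handling unit: 71.5 − 20·log₁₀(22.2/3.6) = 71.5 − 15.80 = 55.70 dB(A).
Σ 10^(L/10) = 4.427e+06 → L_total = 10·log₁₀(4.427e+06) = 66.46 dB(A).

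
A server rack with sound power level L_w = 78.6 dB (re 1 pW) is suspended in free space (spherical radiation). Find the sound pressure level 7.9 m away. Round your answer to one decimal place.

49.7 dB

L_p = L_w − 10·log₁₀(4π·r²) with r = 7.9 m.
4π·r² = 784.3 m², 10·log₁₀ of that is 28.945 dB.
L_p = 78.6 − 28.945 = 49.66 dB.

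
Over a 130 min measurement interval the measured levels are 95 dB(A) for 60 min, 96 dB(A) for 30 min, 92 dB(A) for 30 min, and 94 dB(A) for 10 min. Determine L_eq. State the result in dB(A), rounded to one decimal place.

94.7 dB(A)

L_eq = 10·log₁₀[(1/T)·Σ tᵢ·10^(Lᵢ/10)] with T = 130 min.
Σ tᵢ·10^(Lᵢ/10) = 60·10^(95/10) + 30·10^(96/10) + 30·10^(92/10) + 10·10^(94/10) = 3.818e+11.
L_eq = 10·log₁₀(3.818e+11/130) = 94.68 dB(A).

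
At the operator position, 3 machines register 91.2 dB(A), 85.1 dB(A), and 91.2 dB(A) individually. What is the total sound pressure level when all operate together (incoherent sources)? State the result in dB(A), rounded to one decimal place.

94.7 dB(A)

For uncorrelated sources the intensities add, so convert each level to linear form, sum, and take 10·log₁₀ of the total.
Σ 10^(L/10) = 10^(91.2/10) + 10^(85.1/10) + 10^(91.2/10) = 2.960e+09.
L_total = 10·log₁₀(2.960e+09) = 94.71 dB(A).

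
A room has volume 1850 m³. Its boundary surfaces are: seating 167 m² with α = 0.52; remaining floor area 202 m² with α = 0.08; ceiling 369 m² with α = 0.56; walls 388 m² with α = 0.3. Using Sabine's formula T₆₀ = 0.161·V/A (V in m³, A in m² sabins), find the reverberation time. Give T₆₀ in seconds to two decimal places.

0.70 s

Total absorption A = 167·0.52 + 202·0.08 + 369·0.56 + 388·0.3 = 426.04 m² sabins.
T₆₀ = 0.161·V/A = 0.161·1850/426.04 = 0.699 s.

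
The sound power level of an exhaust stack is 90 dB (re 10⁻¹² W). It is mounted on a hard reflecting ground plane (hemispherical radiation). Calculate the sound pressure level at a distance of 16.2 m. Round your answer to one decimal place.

Free-field hemispherical radiation: L_p = L_w − 10·log₁₀(2π·r²), r = 16.2 m.
2π·r² = 1649 m², 10·log₁₀ of that is 32.172 dB.
L_p = 90 − 32.172 = 57.83 dB.

57.8 dB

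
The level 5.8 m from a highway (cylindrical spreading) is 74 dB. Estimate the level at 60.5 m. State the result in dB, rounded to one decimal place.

63.8 dB

Line-source attenuation: ΔL = 10·log₁₀(r₂/r₁) = 10·log₁₀(60.5/5.8) = 10.183 dB.
L₂ = 74 − 10·log₁₀(60.5/5.8) = 74 − 10.183 = 63.82 dB.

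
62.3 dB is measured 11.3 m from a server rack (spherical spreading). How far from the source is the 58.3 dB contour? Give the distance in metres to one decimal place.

For a point source L₁ − L₂ = 20·log₁₀(r₂/r₁), so r₂ = r₁·10^((L₁−L₂)/20).
r₂ = 11.3·10^((62.3−58.3)/20) = 11.3·10^(4.0/20) = 17.91 m.

17.9 m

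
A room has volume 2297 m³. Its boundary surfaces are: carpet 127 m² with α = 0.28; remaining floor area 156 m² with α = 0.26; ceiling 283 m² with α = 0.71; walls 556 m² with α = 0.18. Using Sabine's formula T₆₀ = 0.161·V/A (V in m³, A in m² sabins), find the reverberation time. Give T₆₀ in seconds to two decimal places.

0.98 s

Summing Sᵢαᵢ: 127·0.28 + 156·0.26 + 283·0.71 + 556·0.18 = 377.13 m².
T₆₀ = 0.161·V/A = 0.161·2297/377.13 = 0.981 s.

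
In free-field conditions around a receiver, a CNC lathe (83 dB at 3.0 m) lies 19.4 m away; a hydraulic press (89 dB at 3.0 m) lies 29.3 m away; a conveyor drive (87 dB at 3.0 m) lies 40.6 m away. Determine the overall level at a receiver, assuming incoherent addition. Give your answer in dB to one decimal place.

Propagate each source to the receiver with L = L_ref − 20·log₁₀(r/r_ref), then add intensities.
CNC lathe: 83 − 20·log₁₀(19.4/3.0) = 83 − 16.21 = 66.79 dB.
hydraulic press: 89 − 20·log₁₀(29.3/3.0) = 89 − 19.79 = 69.21 dB.
conveyor drive: 87 − 20·log₁₀(40.6/3.0) = 87 − 22.63 = 64.37 dB.
Σ 10^(L/10) = 1.584e+07 → L_total = 10·log₁₀(1.584e+07) = 72.00 dB.

72.0 dB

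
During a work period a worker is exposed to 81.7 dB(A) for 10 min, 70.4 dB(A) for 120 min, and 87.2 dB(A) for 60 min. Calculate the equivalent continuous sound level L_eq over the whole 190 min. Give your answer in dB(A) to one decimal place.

82.6 dB(A)

The energy average is taken in the linear domain: L_eq = 10·log₁₀[(Σ tᵢ·10^(Lᵢ/10))/T], T = 190 min.
Σ tᵢ·10^(Lᵢ/10) = 10·10^(81.7/10) + 120·10^(70.4/10) + 60·10^(87.2/10) = 3.428e+10.
L_eq = 10·log₁₀(3.428e+10/190) = 82.56 dB(A).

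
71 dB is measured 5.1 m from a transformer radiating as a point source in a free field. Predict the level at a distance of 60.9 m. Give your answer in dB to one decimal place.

49.5 dB

For a point source, L₂ = L₁ − 20·log₁₀(r₂/r₁).
L₂ = 71 − 20·log₁₀(60.9/5.1) = 71 − 21.541 = 49.46 dB.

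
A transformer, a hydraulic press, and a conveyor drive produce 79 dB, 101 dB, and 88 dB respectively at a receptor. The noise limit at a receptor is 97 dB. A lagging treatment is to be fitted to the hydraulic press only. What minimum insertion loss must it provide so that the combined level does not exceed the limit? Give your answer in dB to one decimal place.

Fixed contribution from the other sources: Σ 10^(L/10) = 10^(79/10) + 10^(88/10) = 7.104e+08 (88.51 dB).
The limit corresponds to 10^(97/10) = 5.012e+09; subtracting the fixed part leaves 4.301e+09 for the hydraulic press, i.e. 96.34 dB.
So the hydraulic press must be reduced from 101 to 96.34 dB: IL = 4.66 dB.

4.7 dB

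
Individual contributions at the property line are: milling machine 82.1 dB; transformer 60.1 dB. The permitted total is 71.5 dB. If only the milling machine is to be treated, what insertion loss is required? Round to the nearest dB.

11 dB

The untreated sources together contribute 10^(60.1/10) = 1.023e+06, i.e. 60.10 dB.
To meet 71.5 dB overall, the treated milling machine may contribute at most 10^(71.5/10) − 1.023e+06 = 1.310e+07, i.e. 71.17 dB.
So the milling machine must be reduced from 82.1 to 71.17 dB: IL = 10.93 dB.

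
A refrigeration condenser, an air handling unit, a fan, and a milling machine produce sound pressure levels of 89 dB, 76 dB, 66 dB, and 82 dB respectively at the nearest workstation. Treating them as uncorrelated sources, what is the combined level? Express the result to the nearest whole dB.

For uncorrelated sources the intensities add, so convert each level to linear form, sum, and take 10·log₁₀ of the total.
Σ 10^(L/10) = 10^(89/10) + 10^(76/10) + 10^(66/10) + 10^(82/10) = 9.966e+08.
L_total = 10·log₁₀(9.966e+08) = 89.99 dB.

90 dB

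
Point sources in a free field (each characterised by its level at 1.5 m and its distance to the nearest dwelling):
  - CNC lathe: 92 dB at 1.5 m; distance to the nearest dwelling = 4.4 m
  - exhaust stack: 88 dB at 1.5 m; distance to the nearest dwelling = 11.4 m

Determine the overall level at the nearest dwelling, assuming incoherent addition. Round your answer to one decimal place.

82.9 dB

Propagate each source to the receiver with L = L_ref − 20·log₁₀(r/r_ref), then add intensities.
CNC lathe: 92 − 20·log₁₀(4.4/1.5) = 92 − 9.35 = 82.65 dB.
exhaust stack: 88 − 20·log₁₀(11.4/1.5) = 88 − 17.62 = 70.38 dB.
Σ 10^(L/10) = 1.951e+08 → L_total = 10·log₁₀(1.951e+08) = 82.90 dB.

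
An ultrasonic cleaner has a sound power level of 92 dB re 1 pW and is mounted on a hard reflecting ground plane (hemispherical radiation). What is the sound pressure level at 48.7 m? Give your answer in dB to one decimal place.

Free-field hemispherical radiation: L_p = L_w − 10·log₁₀(2π·r²), r = 48.7 m.
2π·r² = 1.49e+04 m², 10·log₁₀ of that is 41.732 dB.
L_p = 92 − 41.732 = 50.27 dB.

50.3 dB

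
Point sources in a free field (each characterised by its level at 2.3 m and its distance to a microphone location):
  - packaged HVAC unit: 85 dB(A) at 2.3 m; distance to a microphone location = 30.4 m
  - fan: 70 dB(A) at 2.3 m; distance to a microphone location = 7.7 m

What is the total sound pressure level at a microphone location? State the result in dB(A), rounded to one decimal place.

64.3 dB(A)

First find each source's level at the receiver (point-source: −20·log₁₀(r/r_ref)), then combine on an intensity basis.
packaged HVAC unit: 85 − 20·log₁₀(30.4/2.3) = 85 − 22.42 = 62.58 dB(A).
fan: 70 − 20·log₁₀(7.7/2.3) = 70 − 10.50 = 59.50 dB(A).
Σ 10^(L/10) = 2.702e+06 → L_total = 10·log₁₀(2.702e+06) = 64.32 dB(A).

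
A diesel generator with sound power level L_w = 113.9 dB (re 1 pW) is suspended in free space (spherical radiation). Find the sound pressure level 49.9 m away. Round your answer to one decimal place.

68.9 dB

L_p = L_w − 10·log₁₀(4π·r²) with r = 49.9 m.
4π·r² = 3.129e+04 m², 10·log₁₀ of that is 44.954 dB.
L_p = 113.9 − 44.954 = 68.95 dB.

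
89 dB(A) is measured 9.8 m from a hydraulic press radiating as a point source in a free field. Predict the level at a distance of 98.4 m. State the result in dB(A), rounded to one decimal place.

Point-source attenuation: ΔL = 20·log₁₀(r₂/r₁) = 20·log₁₀(98.4/9.8) = 20.035 dB.
L₂ = 89 − 20·log₁₀(98.4/9.8) = 89 − 20.035 = 68.96 dB(A).

69.0 dB(A)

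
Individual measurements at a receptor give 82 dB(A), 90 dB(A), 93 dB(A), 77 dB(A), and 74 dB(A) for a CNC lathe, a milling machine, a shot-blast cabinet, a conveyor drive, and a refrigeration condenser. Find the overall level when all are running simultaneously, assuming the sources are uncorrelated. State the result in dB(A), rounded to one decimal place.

95.1 dB(A)

Incoherent sources combine by intensity addition: L_total = 10·log₁₀(Σ 10^(L_i/10)).
Σ 10^(L/10) = 10^(82/10) + 10^(90/10) + 10^(93/10) + 10^(77/10) + 10^(74/10) = 3.229e+09.
L_total = 10·log₁₀(3.229e+09) = 95.09 dB(A).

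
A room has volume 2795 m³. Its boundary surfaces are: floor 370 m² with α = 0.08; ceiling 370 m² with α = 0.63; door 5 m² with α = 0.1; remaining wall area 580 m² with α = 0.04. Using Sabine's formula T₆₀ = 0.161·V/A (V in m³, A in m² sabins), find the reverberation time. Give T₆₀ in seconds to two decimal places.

1.57 s

A = Σ Sᵢαᵢ = 370·0.08 + 370·0.63 + 5·0.1 + 580·0.04 = 286.40 m².
T₆₀ = 0.161·V/A = 0.161·2795/286.40 = 1.571 s.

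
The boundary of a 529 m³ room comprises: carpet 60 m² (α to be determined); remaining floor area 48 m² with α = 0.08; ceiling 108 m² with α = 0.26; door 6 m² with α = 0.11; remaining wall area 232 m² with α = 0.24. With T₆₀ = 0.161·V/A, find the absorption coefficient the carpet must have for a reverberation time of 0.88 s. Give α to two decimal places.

From T₆₀ = 0.161·V/A, the target T₆₀ = 0.88 s needs A = 0.161·529/0.88 = 96.78 m².
Absorption from the other surfaces = 48·0.08 + 108·0.26 + 6·0.11 + 232·0.24 = 88.26 m², so the carpet must supply 8.52 m² over 60 m².
α = 8.52/60 = 0.142.

0.14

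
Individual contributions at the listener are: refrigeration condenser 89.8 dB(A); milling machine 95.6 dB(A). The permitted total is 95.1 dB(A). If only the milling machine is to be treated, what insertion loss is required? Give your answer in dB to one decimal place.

2.0 dB

The untreated sources together contribute 10^(89.8/10) = 9.550e+08, i.e. 89.80 dB(A).
To meet 95.1 dB(A) overall, the treated milling machine may contribute at most 10^(95.1/10) − 9.550e+08 = 2.281e+09, i.e. 93.58 dB(A).
So the milling machine must be reduced from 95.6 to 93.58 dB(A): IL = 2.02 dB.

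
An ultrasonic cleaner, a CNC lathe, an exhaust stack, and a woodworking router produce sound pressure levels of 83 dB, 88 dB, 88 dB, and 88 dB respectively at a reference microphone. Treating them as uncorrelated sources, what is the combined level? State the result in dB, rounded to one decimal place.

93.2 dB

Incoherent sources combine by intensity addition: L_total = 10·log₁₀(Σ 10^(L_i/10)).
Σ 10^(L/10) = 10^(83/10) + 10^(88/10) + 10^(88/10) + 10^(88/10) = 2.092e+09.
L_total = 10·log₁₀(2.092e+09) = 93.21 dB.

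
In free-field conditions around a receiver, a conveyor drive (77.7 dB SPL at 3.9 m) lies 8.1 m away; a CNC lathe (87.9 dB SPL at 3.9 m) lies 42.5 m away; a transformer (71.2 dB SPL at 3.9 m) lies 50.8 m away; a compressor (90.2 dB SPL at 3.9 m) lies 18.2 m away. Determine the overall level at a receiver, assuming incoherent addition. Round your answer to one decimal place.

78.3 dB SPL

First find each source's level at the receiver (point-source: −20·log₁₀(r/r_ref)), then combine on an intensity basis.
conveyor drive: 77.7 − 20·log₁₀(8.1/3.9) = 77.7 − 6.35 = 71.35 dB SPL.
CNC lathe: 87.9 − 20·log₁₀(42.5/3.9) = 87.9 − 20.75 = 67.15 dB SPL.
transformer: 71.2 − 20·log₁₀(50.8/3.9) = 71.2 − 22.30 = 48.90 dB SPL.
compressor: 90.2 − 20·log₁₀(18.2/3.9) = 90.2 − 13.38 = 76.82 dB SPL.
Σ 10^(L/10) = 6.700e+07 → L_total = 10·log₁₀(6.700e+07) = 78.26 dB SPL.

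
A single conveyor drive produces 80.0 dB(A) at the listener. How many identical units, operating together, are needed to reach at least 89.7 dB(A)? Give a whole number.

N identical sources give L₁ + 10·log₁₀ N, so require 10·log₁₀ N ≥ 89.7 − 80.0 = 9.7 dB.
N ≥ 10^(9.7/10) = 9.333, so N = 10.

10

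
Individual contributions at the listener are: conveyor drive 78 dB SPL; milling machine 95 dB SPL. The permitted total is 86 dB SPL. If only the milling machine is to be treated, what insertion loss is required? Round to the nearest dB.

10 dB

The untreated sources together contribute 10^(78/10) = 6.310e+07, i.e. 78.00 dB SPL.
The limit corresponds to 10^(86/10) = 3.981e+08; subtracting the fixed part leaves 3.350e+08 for the milling machine, i.e. 85.25 dB SPL.
So the milling machine must be reduced from 95 to 85.25 dB SPL: IL = 9.75 dB.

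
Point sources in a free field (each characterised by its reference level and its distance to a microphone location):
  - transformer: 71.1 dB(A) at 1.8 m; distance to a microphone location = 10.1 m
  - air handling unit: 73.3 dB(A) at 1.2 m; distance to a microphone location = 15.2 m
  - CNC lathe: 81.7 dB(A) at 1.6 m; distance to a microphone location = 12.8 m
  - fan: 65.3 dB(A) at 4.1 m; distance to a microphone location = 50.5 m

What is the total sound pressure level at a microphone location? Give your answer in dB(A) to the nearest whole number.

65 dB(A)

First find each source's level at the receiver (point-source: −20·log₁₀(r/r_ref)), then combine on an intensity basis.
transformer: 71.1 − 20·log₁₀(10.1/1.8) = 71.1 − 14.98 = 56.12 dB(A).
air handling unit: 73.3 − 20·log₁₀(15.2/1.2) = 73.3 − 22.05 = 51.25 dB(A).
CNC lathe: 81.7 − 20·log₁₀(12.8/1.6) = 81.7 − 18.06 = 63.64 dB(A).
fan: 65.3 − 20·log₁₀(50.5/4.1) = 65.3 − 21.81 = 43.49 dB(A).
Σ 10^(L/10) = 2.876e+06 → L_total = 10·log₁₀(2.876e+06) = 64.59 dB(A).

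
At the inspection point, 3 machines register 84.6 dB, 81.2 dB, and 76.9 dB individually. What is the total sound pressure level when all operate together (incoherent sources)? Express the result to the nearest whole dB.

For uncorrelated sources the intensities add, so convert each level to linear form, sum, and take 10·log₁₀ of the total.
Σ 10^(L/10) = 10^(84.6/10) + 10^(81.2/10) + 10^(76.9/10) = 4.692e+08.
L_total = 10·log₁₀(4.692e+08) = 86.71 dB.

87 dB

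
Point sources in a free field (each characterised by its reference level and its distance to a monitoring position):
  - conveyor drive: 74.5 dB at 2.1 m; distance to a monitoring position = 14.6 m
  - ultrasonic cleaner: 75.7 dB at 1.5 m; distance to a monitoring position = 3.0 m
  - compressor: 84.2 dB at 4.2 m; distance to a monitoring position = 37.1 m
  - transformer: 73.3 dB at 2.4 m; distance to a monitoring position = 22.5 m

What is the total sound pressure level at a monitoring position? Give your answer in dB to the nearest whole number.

Propagate each source to the receiver with L = L_ref − 20·log₁₀(r/r_ref), then add intensities.
conveyor drive: 74.5 − 20·log₁₀(14.6/2.1) = 74.5 − 16.84 = 57.66 dB.
ultrasonic cleaner: 75.7 − 20·log₁₀(3.0/1.5) = 75.7 − 6.02 = 69.68 dB.
compressor: 84.2 − 20·log₁₀(37.1/4.2) = 84.2 − 18.92 = 65.28 dB.
transformer: 73.3 − 20·log₁₀(22.5/2.4) = 73.3 − 19.44 = 53.86 dB.
Σ 10^(L/10) = 1.349e+07 → L_total = 10·log₁₀(1.349e+07) = 71.30 dB.

71 dB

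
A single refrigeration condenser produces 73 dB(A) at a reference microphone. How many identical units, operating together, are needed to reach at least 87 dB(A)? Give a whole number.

N identical sources give L₁ + 10·log₁₀ N, so require 10·log₁₀ N ≥ 87 − 73 = 14.0 dB.
N ≥ 10^(14.0/10) = 25.119, so N = 26.

26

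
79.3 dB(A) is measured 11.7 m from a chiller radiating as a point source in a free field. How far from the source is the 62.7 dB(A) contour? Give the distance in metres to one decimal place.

For a point source L₁ − L₂ = 20·log₁₀(r₂/r₁), so r₂ = r₁·10^((L₁−L₂)/20).
r₂ = 11.7·10^((79.3−62.7)/20) = 11.7·10^(16.6/20) = 79.10 m.

79.1 m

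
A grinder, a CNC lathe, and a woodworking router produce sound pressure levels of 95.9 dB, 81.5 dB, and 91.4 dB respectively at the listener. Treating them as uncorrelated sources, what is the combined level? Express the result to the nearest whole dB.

Incoherent sources combine by intensity addition: L_total = 10·log₁₀(Σ 10^(L_i/10)).
Σ 10^(L/10) = 10^(95.9/10) + 10^(81.5/10) + 10^(91.4/10) = 5.412e+09.
L_total = 10·log₁₀(5.412e+09) = 97.33 dB.

97 dB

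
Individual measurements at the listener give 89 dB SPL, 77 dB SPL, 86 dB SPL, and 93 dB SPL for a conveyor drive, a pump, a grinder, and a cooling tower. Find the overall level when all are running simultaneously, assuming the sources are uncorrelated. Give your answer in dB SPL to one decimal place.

95.1 dB SPL

Incoherent sources combine by intensity addition: L_total = 10·log₁₀(Σ 10^(L_i/10)).
Σ 10^(L/10) = 10^(89/10) + 10^(77/10) + 10^(86/10) + 10^(93/10) = 3.238e+09.
L_total = 10·log₁₀(3.238e+09) = 95.10 dB SPL.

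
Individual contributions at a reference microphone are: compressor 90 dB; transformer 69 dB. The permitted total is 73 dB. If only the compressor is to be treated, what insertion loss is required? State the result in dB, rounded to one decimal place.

19.2 dB

Fixed contribution from the other source: Σ 10^(L/10) = 10^(69/10) = 7.943e+06 (69.00 dB).
To meet 73 dB overall, the treated compressor may contribute at most 10^(73/10) − 7.943e+06 = 1.201e+07, i.e. 70.80 dB.
So the compressor must be reduced from 90 to 70.80 dB: IL = 19.20 dB.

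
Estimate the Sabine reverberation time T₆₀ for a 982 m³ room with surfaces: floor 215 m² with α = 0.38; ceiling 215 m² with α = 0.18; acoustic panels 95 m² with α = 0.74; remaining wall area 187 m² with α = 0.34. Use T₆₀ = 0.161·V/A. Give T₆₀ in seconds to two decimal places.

0.62 s

Summing Sᵢαᵢ: 215·0.38 + 215·0.18 + 95·0.74 + 187·0.34 = 254.28 m².
T₆₀ = 0.161 × 982 / 254.28 = 0.622 s.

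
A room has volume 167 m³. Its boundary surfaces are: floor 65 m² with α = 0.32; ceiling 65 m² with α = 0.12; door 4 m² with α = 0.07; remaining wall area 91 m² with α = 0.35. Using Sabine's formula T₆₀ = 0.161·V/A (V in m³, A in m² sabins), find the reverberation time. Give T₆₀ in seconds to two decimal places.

0.44 s

A = Σ Sᵢαᵢ = 65·0.32 + 65·0.12 + 4·0.07 + 91·0.35 = 60.73 m².
T₆₀ = 0.161·V/A = 0.161·167/60.73 = 0.443 s.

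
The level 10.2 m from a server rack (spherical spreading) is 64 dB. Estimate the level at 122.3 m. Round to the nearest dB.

42 dB

For a point source, L₂ = L₁ − 20·log₁₀(r₂/r₁).
L₂ = 64 − 20·log₁₀(122.3/10.2) = 64 − 21.577 = 42.42 dB.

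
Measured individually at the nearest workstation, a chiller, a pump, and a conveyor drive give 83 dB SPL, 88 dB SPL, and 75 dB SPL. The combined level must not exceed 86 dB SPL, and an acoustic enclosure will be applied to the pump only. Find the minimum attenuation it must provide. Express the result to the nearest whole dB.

Everything except the pump sums to 10^(83/10) + 10^(75/10) = 2.311e+08 in linear terms, 83.64 dB SPL.
The limit corresponds to 10^(86/10) = 3.981e+08; subtracting the fixed part leaves 1.670e+08 for the pump, i.e. 82.23 dB SPL.
Required insertion loss = 88 − 82.23 = 5.77 dB.

6 dB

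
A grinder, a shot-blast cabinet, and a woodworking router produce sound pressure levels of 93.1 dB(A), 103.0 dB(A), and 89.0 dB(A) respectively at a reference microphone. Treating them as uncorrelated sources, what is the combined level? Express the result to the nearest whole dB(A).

104 dB(A)

For uncorrelated sources the intensities add, so convert each level to linear form, sum, and take 10·log₁₀ of the total.
Σ 10^(L/10) = 10^(93.1/10) + 10^(103.0/10) + 10^(89.0/10) = 2.279e+10.
L_total = 10·log₁₀(2.279e+10) = 103.58 dB(A).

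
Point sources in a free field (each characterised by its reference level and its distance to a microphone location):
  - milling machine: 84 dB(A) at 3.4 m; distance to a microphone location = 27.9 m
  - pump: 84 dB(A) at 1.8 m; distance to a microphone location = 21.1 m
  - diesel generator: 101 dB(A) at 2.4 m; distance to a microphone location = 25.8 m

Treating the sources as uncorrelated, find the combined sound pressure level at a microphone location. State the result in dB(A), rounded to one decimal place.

Propagate each source to the receiver with L = L_ref − 20·log₁₀(r/r_ref), then add intensities.
milling machine: 84 − 20·log₁₀(27.9/3.4) = 84 − 18.28 = 65.72 dB(A).
pump: 84 − 20·log₁₀(21.1/1.8) = 84 − 21.38 = 62.62 dB(A).
diesel generator: 101 − 20·log₁₀(25.8/2.4) = 101 − 20.63 = 80.37 dB(A).
Σ 10^(L/10) = 1.145e+08 → L_total = 10·log₁₀(1.145e+08) = 80.59 dB(A).

80.6 dB(A)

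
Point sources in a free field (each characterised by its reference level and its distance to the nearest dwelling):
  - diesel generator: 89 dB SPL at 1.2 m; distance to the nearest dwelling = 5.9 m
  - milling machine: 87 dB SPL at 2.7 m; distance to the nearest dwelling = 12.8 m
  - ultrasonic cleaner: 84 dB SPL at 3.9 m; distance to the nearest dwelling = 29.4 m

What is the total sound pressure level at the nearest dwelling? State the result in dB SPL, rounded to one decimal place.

Propagate each source to the receiver with L = L_ref − 20·log₁₀(r/r_ref), then add intensities.
diesel generator: 89 − 20·log₁₀(5.9/1.2) = 89 − 13.83 = 75.17 dB SPL.
milling machine: 87 − 20·log₁₀(12.8/2.7) = 87 − 13.52 = 73.48 dB SPL.
ultrasonic cleaner: 84 − 20·log₁₀(29.4/3.9) = 84 − 17.55 = 66.45 dB SPL.
Σ 10^(L/10) = 5.958e+07 → L_total = 10·log₁₀(5.958e+07) = 77.75 dB SPL.

77.8 dB SPL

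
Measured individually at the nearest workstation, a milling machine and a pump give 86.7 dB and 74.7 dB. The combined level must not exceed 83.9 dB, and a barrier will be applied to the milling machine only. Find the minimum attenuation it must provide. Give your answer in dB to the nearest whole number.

3 dB

Everything except the milling machine sums to 10^(74.7/10) = 2.951e+07 in linear terms, 74.70 dB.
To meet 83.9 dB overall, the treated milling machine may contribute at most 10^(83.9/10) − 2.951e+07 = 2.160e+08, i.e. 83.34 dB.
Required insertion loss = 86.7 − 83.34 = 3.36 dB.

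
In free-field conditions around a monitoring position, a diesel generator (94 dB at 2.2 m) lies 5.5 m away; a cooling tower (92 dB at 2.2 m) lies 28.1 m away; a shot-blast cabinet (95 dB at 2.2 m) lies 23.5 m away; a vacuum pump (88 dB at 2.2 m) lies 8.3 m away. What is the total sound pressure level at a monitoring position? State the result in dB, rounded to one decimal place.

86.8 dB

Apply inverse-square spreading to bring every level to the receiver, then sum 10^(L/10).
diesel generator: 94 − 20·log₁₀(5.5/2.2) = 94 − 7.96 = 86.04 dB.
cooling tower: 92 − 20·log₁₀(28.1/2.2) = 92 − 22.13 = 69.87 dB.
shot-blast cabinet: 95 − 20·log₁₀(23.5/2.2) = 95 − 20.57 = 74.43 dB.
vacuum pump: 88 − 20·log₁₀(8.3/2.2) = 88 − 11.53 = 76.47 dB.
Σ 10^(L/10) = 4.837e+08 → L_total = 10·log₁₀(4.837e+08) = 86.85 dB.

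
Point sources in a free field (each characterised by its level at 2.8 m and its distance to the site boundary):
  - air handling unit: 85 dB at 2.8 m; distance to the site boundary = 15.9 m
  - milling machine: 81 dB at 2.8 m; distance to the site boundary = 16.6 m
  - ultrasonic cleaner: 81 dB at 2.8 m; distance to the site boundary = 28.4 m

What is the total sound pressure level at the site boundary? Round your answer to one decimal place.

Propagate each source to the receiver with L = L_ref − 20·log₁₀(r/r_ref), then add intensities.
air handling unit: 85 − 20·log₁₀(15.9/2.8) = 85 − 15.08 = 69.92 dB.
milling machine: 81 − 20·log₁₀(16.6/2.8) = 81 − 15.46 = 65.54 dB.
ultrasonic cleaner: 81 − 20·log₁₀(28.4/2.8) = 81 − 20.12 = 60.88 dB.
Σ 10^(L/10) = 1.461e+07 → L_total = 10·log₁₀(1.461e+07) = 71.65 dB.

71.6 dB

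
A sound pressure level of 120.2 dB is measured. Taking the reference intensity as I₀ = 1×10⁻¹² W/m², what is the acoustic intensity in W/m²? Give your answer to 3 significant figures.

I/I₀ = 10^(120.2/10) = 1.047e+12, so I = 1.047e+12 × 10⁻¹² W/m².

1.05 W/m²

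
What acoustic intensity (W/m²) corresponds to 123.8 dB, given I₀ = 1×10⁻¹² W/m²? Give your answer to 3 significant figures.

2.40 W/m²

I/I₀ = 10^(123.8/10) = 2.399e+12, so I = 2.399e+12 × 10⁻¹² W/m².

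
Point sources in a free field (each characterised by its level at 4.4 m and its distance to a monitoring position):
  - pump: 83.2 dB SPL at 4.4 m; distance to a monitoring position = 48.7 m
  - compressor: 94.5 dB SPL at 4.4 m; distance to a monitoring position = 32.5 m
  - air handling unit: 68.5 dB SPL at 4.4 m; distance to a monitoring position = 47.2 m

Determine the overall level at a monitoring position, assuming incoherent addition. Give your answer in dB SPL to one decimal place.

77.3 dB SPL

First find each source's level at the receiver (point-source: −20·log₁₀(r/r_ref)), then combine on an intensity basis.
pump: 83.2 − 20·log₁₀(48.7/4.4) = 83.2 − 20.88 = 62.32 dB SPL.
compressor: 94.5 − 20·log₁₀(32.5/4.4) = 94.5 − 17.37 = 77.13 dB SPL.
air handling unit: 68.5 − 20·log₁₀(47.2/4.4) = 68.5 − 20.61 = 47.89 dB SPL.
Σ 10^(L/10) = 5.343e+07 → L_total = 10·log₁₀(5.343e+07) = 77.28 dB SPL.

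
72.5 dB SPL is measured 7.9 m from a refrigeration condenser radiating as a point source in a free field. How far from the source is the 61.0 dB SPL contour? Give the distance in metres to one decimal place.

Point-source spreading drops the level by 20·log₁₀(r₂/r₁); inverting, r₂/r₁ = 10^(ΔL/20).
r₂ = 7.9·10^((72.5−61.0)/20) = 7.9·10^(11.5/20) = 29.69 m.

29.7 m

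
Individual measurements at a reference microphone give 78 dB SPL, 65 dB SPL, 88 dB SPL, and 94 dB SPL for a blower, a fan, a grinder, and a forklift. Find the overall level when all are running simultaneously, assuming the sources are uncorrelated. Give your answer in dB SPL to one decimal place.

95.1 dB SPL

Incoherent sources combine by intensity addition: L_total = 10·log₁₀(Σ 10^(L_i/10)).
Σ 10^(L/10) = 10^(78/10) + 10^(65/10) + 10^(88/10) + 10^(94/10) = 3.209e+09.
L_total = 10·log₁₀(3.209e+09) = 95.06 dB SPL.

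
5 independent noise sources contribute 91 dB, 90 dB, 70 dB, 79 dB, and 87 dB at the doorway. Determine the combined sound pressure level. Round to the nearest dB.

For uncorrelated sources the intensities add, so convert each level to linear form, sum, and take 10·log₁₀ of the total.
Σ 10^(L/10) = 10^(91/10) + 10^(90/10) + 10^(70/10) + 10^(79/10) + 10^(87/10) = 2.850e+09.
L_total = 10·log₁₀(2.850e+09) = 94.55 dB.

95 dB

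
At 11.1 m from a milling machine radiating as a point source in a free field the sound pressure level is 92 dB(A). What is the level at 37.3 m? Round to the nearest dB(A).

81 dB(A)

Spherical spreading from a point source gives a 20·log₁₀(r₂/r₁) drop.
L₂ = 92 − 20·log₁₀(37.3/11.1) = 92 − 10.528 = 81.47 dB(A).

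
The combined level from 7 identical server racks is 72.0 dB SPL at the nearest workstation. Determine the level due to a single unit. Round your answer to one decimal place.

63.5 dB SPL

7 equal contributions raise the level by 10·log₁₀ 7 = 8.451 dB, so each unit alone gives 72.0 − 8.451.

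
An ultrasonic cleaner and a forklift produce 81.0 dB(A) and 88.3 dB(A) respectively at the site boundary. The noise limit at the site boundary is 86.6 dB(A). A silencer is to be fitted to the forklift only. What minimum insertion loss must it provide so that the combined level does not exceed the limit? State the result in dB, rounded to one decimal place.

The untreated sources together contribute 10^(81.0/10) = 1.259e+08, i.e. 81.00 dB(A).
The limit corresponds to 10^(86.6/10) = 4.571e+08; subtracting the fixed part leaves 3.312e+08 for the forklift, i.e. 85.20 dB(A).
Required insertion loss = 88.3 − 85.20 = 3.10 dB.

3.1 dB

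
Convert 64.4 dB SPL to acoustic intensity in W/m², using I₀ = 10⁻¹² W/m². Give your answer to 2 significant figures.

2.8e-06 W/m²

L = 10·log₁₀(I/I₀) ⇒ I = I₀·10^(L/10) = 10⁻¹² × 10^6.44.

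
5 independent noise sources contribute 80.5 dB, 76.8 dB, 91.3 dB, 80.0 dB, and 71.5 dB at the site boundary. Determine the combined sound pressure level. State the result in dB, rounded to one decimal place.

Incoherent sources combine by intensity addition: L_total = 10·log₁₀(Σ 10^(L_i/10)).
Σ 10^(L/10) = 10^(80.5/10) + 10^(76.8/10) + 10^(91.3/10) + 10^(80.0/10) + 10^(71.5/10) = 1.623e+09.
L_total = 10·log₁₀(1.623e+09) = 92.10 dB.

92.1 dB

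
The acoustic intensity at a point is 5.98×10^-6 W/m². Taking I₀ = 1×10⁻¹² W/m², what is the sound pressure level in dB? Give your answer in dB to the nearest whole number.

L = 10·log₁₀(I/I₀) = 10·log₁₀(5.98×10^-6/10⁻¹²) = 10·log₁₀(5.98×10^6).
L = 10·(0.7767 + 6) = 67.77 dB.

68 dB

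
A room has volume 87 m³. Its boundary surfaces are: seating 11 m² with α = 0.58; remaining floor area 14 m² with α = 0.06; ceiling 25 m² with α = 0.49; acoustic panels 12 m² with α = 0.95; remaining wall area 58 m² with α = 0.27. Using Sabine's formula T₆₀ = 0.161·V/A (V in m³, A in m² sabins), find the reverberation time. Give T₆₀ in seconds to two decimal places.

Total absorption A = 11·0.58 + 14·0.06 + 25·0.49 + 12·0.95 + 58·0.27 = 46.53 m² sabins.
T₆₀ = 0.161 × 87 / 46.53 = 0.301 s.

0.30 s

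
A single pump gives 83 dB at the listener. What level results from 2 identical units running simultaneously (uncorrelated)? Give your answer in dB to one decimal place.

86.0 dB

With 2 equal, uncorrelated contributions the intensity is 2× that of one unit, giving a rise of 10·log₁₀ 2.
L_total = 83 + 10·log₁₀(2) = 83 + 3.010 = 86.01 dB.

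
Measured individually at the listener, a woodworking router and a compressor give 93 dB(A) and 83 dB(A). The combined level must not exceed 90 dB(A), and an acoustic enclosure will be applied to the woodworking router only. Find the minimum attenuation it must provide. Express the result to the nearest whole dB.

4 dB

Everything except the woodworking router sums to 10^(83/10) = 1.995e+08 in linear terms, 83.00 dB(A).
The limit corresponds to 10^(90/10) = 1.000e+09; subtracting the fixed part leaves 8.005e+08 for the woodworking router, i.e. 89.03 dB(A).
So the woodworking router must be reduced from 93 to 89.03 dB(A): IL = 3.97 dB.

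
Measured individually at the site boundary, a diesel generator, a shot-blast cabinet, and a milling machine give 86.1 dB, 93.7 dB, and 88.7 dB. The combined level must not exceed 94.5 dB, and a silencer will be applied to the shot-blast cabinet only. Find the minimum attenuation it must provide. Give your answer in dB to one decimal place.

Fixed contribution from the other sources: Σ 10^(L/10) = 10^(86.1/10) + 10^(88.7/10) = 1.149e+09 (90.60 dB).
The limit corresponds to 10^(94.5/10) = 2.818e+09; subtracting the fixed part leaves 1.670e+09 for the shot-blast cabinet, i.e. 92.23 dB.
Required insertion loss = 93.7 − 92.23 = 1.47 dB.

1.5 dB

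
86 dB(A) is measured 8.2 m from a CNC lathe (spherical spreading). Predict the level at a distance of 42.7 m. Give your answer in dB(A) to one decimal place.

71.7 dB(A)

Point-source attenuation: ΔL = 20·log₁₀(r₂/r₁) = 20·log₁₀(42.7/8.2) = 14.332 dB.
L₂ = 86 − 20·log₁₀(42.7/8.2) = 86 − 14.332 = 71.67 dB(A).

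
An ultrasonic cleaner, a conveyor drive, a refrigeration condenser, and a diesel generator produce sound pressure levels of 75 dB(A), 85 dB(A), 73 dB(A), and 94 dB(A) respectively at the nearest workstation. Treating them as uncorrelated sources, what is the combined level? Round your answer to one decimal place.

94.6 dB(A)

For uncorrelated sources the intensities add, so convert each level to linear form, sum, and take 10·log₁₀ of the total.
Σ 10^(L/10) = 10^(75/10) + 10^(85/10) + 10^(73/10) + 10^(94/10) = 2.880e+09.
L_total = 10·log₁₀(2.880e+09) = 94.59 dB(A).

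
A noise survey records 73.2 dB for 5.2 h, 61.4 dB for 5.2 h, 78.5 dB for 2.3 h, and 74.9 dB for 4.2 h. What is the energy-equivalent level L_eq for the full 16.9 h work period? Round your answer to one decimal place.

73.8 dB

L_eq = 10·log₁₀[(1/T)·Σ tᵢ·10^(Lᵢ/10)] with T = 16.9 h.
Σ tᵢ·10^(Lᵢ/10) = 5.2·10^(73.2/10) + 5.2·10^(61.4/10) + 2.3·10^(78.5/10) + 4.2·10^(74.9/10) = 4.084e+08.
L_eq = 10·log₁₀(4.084e+08/16.9) = 73.83 dB.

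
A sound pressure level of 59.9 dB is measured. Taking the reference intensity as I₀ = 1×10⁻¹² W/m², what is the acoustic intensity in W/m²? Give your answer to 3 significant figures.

9.77e-07 W/m²

I = I₀·10^(L/10) = 10⁻¹² × 10^(59.9/10) = 10^(-6.010).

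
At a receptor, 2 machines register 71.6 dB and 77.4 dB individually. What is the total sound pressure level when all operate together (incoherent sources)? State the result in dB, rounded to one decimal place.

78.4 dB

Incoherent sources combine by intensity addition: L_total = 10·log₁₀(Σ 10^(L_i/10)).
Σ 10^(L/10) = 10^(71.6/10) + 10^(77.4/10) = 6.941e+07.
L_total = 10·log₁₀(6.941e+07) = 78.41 dB.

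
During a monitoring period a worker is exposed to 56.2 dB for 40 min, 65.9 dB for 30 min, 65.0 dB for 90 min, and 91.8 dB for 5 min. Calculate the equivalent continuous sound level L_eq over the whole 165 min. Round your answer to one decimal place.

76.8 dB

The energy average is taken in the linear domain: L_eq = 10·log₁₀[(Σ tᵢ·10^(Lᵢ/10))/T], T = 165 min.
Σ tᵢ·10^(Lᵢ/10) = 40·10^(56.2/10) + 30·10^(65.9/10) + 90·10^(65.0/10) + 5·10^(91.8/10) = 7.986e+09.
L_eq = 10·log₁₀(7.986e+09/165) = 76.85 dB.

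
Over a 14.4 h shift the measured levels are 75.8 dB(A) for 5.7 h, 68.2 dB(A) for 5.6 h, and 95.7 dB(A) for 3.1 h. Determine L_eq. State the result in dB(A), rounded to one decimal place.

The energy average is taken in the linear domain: L_eq = 10·log₁₀[(Σ tᵢ·10^(Lᵢ/10))/T], T = 14.4 h.
Σ tᵢ·10^(Lᵢ/10) = 5.7·10^(75.8/10) + 5.6·10^(68.2/10) + 3.1·10^(95.7/10) = 1.177e+10.
L_eq = 10·log₁₀(1.177e+10/14.4) = 89.12 dB(A).

89.1 dB(A)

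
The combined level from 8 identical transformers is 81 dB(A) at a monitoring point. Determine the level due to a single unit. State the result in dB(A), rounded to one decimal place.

8 equal contributions raise the level by 10·log₁₀ 8 = 9.031 dB, so each unit alone gives 81 − 9.031.

72.0 dB(A)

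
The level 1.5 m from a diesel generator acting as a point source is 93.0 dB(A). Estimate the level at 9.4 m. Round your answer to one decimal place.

77.1 dB(A)

Point-source attenuation: ΔL = 20·log₁₀(r₂/r₁) = 20·log₁₀(9.4/1.5) = 15.941 dB.
L₂ = 93.0 − 20·log₁₀(9.4/1.5) = 93.0 − 15.941 = 77.06 dB(A).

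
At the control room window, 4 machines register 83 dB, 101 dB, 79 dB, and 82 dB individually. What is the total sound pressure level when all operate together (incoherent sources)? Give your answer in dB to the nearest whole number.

For uncorrelated sources the intensities add, so convert each level to linear form, sum, and take 10·log₁₀ of the total.
Σ 10^(L/10) = 10^(83/10) + 10^(101/10) + 10^(79/10) + 10^(82/10) = 1.303e+10.
L_total = 10·log₁₀(1.303e+10) = 101.15 dB.

101 dB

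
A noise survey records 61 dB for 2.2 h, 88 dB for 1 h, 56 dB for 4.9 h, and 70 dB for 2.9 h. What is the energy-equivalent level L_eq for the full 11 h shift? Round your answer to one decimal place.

The energy average is taken in the linear domain: L_eq = 10·log₁₀[(Σ tᵢ·10^(Lᵢ/10))/T], T = 11 h.
Σ tᵢ·10^(Lᵢ/10) = 2.2·10^(61/10) + 1·10^(88/10) + 4.9·10^(56/10) + 2.9·10^(70/10) = 6.647e+08.
L_eq = 10·log₁₀(6.647e+08/11) = 77.81 dB.

77.8 dB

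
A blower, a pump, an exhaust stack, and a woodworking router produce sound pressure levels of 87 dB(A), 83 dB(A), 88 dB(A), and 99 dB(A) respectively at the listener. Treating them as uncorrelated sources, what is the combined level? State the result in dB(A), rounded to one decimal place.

Incoherent sources combine by intensity addition: L_total = 10·log₁₀(Σ 10^(L_i/10)).
Σ 10^(L/10) = 10^(87/10) + 10^(83/10) + 10^(88/10) + 10^(99/10) = 9.275e+09.
L_total = 10·log₁₀(9.275e+09) = 99.67 dB(A).

99.7 dB(A)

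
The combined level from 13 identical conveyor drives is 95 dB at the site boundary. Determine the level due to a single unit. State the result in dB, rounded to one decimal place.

13 equal contributions raise the level by 10·log₁₀ 13 = 11.139 dB, so each unit alone gives 95 − 11.139.

83.9 dB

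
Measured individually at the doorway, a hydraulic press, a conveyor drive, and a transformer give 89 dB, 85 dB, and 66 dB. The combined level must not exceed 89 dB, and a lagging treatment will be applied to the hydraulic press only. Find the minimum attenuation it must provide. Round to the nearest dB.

2 dB

Fixed contribution from the other sources: Σ 10^(L/10) = 10^(85/10) + 10^(66/10) = 3.202e+08 (85.05 dB).
The limit corresponds to 10^(89/10) = 7.943e+08; subtracting the fixed part leaves 4.741e+08 for the hydraulic press, i.e. 86.76 dB.
So the hydraulic press must be reduced from 89 to 86.76 dB: IL = 2.24 dB.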